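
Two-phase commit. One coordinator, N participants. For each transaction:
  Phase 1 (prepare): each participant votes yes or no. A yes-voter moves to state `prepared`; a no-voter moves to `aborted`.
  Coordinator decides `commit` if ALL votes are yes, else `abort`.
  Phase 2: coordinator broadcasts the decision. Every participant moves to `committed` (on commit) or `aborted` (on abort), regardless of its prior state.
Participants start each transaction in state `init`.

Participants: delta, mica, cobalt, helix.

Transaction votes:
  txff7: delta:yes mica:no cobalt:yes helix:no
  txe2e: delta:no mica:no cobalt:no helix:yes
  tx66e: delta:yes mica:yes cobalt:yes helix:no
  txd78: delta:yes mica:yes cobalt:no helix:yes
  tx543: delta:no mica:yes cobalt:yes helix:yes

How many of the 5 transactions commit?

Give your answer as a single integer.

Answer: 0

Derivation:
txff7: no from mica, helix -> abort (commits=0)
txe2e: no from delta, mica, cobalt -> abort (commits=0)
tx66e: no from helix -> abort (commits=0)
txd78: no from cobalt -> abort (commits=0)
tx543: no from delta -> abort (commits=0)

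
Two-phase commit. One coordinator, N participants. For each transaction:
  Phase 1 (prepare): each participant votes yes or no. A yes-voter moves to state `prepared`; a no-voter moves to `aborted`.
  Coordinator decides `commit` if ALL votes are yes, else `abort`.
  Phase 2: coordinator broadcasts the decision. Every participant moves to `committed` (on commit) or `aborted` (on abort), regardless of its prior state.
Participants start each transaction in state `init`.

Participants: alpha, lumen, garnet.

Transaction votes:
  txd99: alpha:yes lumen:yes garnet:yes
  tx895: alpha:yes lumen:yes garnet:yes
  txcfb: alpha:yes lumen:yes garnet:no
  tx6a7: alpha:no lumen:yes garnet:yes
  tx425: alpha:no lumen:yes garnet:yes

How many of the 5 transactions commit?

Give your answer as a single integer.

txd99: all yes -> commit (commits=1)
tx895: all yes -> commit (commits=2)
txcfb: no from garnet -> abort (commits=2)
tx6a7: no from alpha -> abort (commits=2)
tx425: no from alpha -> abort (commits=2)

Answer: 2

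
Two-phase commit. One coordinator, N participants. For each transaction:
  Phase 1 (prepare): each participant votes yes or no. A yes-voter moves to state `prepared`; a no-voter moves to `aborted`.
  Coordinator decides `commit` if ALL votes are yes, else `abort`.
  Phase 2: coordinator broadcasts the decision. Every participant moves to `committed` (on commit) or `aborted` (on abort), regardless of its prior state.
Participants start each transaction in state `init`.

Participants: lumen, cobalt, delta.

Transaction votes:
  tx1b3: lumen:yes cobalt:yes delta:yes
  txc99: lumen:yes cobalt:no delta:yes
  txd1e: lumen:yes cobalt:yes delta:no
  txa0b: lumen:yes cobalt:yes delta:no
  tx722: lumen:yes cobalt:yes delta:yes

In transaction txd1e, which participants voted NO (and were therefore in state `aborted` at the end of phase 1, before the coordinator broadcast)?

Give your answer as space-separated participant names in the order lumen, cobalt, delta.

Answer: delta

Derivation:
Txn txd1e phase 1: lumen yes -> prepared; cobalt yes -> prepared; delta no -> aborted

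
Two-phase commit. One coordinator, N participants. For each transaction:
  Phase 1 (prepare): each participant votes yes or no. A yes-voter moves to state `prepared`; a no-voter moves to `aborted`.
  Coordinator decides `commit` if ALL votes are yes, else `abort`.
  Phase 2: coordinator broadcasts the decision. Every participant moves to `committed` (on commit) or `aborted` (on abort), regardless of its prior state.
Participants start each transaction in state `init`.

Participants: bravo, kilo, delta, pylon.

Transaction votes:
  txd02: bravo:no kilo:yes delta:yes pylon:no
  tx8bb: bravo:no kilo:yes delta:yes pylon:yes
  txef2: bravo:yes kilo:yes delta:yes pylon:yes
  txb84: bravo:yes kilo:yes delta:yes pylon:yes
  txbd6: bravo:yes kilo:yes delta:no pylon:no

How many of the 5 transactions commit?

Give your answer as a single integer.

Answer: 2

Derivation:
txd02: no from bravo, pylon -> abort (commits=0)
tx8bb: no from bravo -> abort (commits=0)
txef2: all yes -> commit (commits=1)
txb84: all yes -> commit (commits=2)
txbd6: no from delta, pylon -> abort (commits=2)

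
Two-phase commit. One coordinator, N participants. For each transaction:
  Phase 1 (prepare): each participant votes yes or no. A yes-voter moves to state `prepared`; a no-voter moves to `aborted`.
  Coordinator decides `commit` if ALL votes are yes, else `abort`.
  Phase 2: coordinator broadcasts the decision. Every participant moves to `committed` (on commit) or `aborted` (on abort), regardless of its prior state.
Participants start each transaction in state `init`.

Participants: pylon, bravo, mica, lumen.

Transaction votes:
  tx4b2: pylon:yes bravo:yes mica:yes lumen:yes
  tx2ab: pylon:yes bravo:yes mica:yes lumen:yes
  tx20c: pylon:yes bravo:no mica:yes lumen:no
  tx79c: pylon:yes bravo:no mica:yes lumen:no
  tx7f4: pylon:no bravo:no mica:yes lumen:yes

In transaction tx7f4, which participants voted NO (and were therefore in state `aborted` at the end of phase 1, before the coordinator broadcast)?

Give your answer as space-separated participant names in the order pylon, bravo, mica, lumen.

Answer: pylon bravo

Derivation:
Txn tx7f4 phase 1: pylon no -> aborted; bravo no -> aborted; mica yes -> prepared; lumen yes -> prepared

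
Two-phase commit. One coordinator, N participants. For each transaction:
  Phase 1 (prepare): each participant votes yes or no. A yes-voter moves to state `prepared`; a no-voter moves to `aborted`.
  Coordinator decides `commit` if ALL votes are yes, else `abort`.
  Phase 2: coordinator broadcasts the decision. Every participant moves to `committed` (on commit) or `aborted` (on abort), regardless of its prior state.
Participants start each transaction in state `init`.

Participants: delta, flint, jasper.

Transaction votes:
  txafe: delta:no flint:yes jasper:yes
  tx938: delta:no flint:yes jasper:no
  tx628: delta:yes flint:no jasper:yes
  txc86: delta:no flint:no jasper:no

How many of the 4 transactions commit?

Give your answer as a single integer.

txafe: no from delta -> abort (commits=0)
tx938: no from delta, jasper -> abort (commits=0)
tx628: no from flint -> abort (commits=0)
txc86: no from delta, flint, jasper -> abort (commits=0)

Answer: 0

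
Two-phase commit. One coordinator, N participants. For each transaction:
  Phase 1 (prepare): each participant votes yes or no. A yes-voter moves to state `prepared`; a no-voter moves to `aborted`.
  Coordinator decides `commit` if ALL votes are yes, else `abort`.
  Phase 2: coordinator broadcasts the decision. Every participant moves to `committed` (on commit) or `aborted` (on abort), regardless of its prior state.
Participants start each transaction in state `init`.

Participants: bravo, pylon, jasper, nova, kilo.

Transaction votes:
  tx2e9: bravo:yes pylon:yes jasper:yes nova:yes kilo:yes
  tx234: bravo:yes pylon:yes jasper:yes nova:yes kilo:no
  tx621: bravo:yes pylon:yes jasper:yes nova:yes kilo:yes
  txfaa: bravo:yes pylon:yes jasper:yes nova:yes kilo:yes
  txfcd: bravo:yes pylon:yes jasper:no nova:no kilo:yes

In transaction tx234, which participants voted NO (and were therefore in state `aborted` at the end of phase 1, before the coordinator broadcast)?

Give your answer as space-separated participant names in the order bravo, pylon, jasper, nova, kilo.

Txn tx234 phase 1: bravo yes -> prepared; pylon yes -> prepared; jasper yes -> prepared; nova yes -> prepared; kilo no -> aborted

Answer: kilo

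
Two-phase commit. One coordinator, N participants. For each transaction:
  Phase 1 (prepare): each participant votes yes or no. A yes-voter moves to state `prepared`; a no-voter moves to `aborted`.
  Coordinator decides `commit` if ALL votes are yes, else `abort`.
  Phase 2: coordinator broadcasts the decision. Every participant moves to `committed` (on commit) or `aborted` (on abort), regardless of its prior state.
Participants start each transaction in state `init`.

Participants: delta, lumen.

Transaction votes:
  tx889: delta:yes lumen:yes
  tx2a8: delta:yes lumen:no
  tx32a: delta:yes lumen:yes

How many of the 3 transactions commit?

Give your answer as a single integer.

Answer: 2

Derivation:
tx889: all yes -> commit (commits=1)
tx2a8: no from lumen -> abort (commits=1)
tx32a: all yes -> commit (commits=2)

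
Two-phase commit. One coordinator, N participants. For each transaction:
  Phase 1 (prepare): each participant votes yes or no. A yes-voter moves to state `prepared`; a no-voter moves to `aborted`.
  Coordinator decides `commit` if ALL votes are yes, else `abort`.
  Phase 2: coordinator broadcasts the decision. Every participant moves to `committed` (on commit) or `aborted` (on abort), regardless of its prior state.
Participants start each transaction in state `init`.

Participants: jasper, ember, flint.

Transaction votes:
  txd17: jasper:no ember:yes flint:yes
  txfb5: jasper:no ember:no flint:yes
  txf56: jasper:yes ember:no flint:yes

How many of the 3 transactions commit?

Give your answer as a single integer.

txd17: no from jasper -> abort (commits=0)
txfb5: no from jasper, ember -> abort (commits=0)
txf56: no from ember -> abort (commits=0)

Answer: 0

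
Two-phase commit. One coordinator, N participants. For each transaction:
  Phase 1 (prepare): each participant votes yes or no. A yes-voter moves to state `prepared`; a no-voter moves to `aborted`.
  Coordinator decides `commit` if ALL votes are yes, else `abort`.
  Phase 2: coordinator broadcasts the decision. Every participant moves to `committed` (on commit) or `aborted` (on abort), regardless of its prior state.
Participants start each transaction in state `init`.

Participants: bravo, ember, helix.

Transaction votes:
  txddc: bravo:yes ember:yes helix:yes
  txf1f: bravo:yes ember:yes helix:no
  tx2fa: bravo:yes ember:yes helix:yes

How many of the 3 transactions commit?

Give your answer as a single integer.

Answer: 2

Derivation:
txddc: all yes -> commit (commits=1)
txf1f: no from helix -> abort (commits=1)
tx2fa: all yes -> commit (commits=2)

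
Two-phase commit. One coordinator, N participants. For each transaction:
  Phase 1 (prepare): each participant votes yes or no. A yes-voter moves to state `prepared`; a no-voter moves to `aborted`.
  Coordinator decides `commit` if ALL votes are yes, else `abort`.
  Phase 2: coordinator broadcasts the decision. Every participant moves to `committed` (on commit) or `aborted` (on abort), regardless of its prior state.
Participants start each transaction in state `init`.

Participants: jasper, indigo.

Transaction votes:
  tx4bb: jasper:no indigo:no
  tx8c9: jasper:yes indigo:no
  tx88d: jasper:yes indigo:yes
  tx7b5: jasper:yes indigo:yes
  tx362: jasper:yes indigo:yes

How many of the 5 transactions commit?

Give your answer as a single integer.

tx4bb: no from jasper, indigo -> abort (commits=0)
tx8c9: no from indigo -> abort (commits=0)
tx88d: all yes -> commit (commits=1)
tx7b5: all yes -> commit (commits=2)
tx362: all yes -> commit (commits=3)

Answer: 3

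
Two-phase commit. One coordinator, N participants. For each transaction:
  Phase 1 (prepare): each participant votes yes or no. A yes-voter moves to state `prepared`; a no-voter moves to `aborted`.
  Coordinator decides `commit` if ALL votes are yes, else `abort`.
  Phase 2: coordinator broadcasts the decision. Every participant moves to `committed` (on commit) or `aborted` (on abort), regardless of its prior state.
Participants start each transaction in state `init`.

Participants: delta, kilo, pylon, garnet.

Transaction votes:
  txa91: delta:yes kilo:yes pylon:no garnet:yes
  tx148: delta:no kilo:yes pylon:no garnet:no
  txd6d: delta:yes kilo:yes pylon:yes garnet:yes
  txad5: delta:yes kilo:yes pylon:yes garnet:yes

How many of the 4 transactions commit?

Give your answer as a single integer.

Answer: 2

Derivation:
txa91: no from pylon -> abort (commits=0)
tx148: no from delta, pylon, garnet -> abort (commits=0)
txd6d: all yes -> commit (commits=1)
txad5: all yes -> commit (commits=2)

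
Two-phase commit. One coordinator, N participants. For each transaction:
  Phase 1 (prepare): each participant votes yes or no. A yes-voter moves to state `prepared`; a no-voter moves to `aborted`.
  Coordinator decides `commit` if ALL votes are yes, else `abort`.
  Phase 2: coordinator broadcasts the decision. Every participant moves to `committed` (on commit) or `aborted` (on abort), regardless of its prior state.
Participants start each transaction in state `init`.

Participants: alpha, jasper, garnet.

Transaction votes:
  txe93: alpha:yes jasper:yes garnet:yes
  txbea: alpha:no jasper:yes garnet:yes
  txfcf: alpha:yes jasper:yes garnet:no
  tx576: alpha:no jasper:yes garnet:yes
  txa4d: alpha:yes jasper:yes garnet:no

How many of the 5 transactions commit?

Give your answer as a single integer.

Answer: 1

Derivation:
txe93: all yes -> commit (commits=1)
txbea: no from alpha -> abort (commits=1)
txfcf: no from garnet -> abort (commits=1)
tx576: no from alpha -> abort (commits=1)
txa4d: no from garnet -> abort (commits=1)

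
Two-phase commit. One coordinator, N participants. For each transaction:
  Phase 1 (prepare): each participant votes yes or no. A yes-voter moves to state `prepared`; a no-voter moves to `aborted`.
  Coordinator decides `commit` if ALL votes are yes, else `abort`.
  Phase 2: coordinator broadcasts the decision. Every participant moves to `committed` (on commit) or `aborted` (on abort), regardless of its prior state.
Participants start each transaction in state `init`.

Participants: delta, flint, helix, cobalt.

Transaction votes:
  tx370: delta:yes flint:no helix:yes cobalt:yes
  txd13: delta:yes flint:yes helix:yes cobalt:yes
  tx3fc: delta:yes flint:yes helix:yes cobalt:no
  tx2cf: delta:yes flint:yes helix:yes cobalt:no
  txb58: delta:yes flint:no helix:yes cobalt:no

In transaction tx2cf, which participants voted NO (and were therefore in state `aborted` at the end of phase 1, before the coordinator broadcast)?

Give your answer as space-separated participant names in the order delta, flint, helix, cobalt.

Txn tx2cf phase 1: delta yes -> prepared; flint yes -> prepared; helix yes -> prepared; cobalt no -> aborted

Answer: cobalt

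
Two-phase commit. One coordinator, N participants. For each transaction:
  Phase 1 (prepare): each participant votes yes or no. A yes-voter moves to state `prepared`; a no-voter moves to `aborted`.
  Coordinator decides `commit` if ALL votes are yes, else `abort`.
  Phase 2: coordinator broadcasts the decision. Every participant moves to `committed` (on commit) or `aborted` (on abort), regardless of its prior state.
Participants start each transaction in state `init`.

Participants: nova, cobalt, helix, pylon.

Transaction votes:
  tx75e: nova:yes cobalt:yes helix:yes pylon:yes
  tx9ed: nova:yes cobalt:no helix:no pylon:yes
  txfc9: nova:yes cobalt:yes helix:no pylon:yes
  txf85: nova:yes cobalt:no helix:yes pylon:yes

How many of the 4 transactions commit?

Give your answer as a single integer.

tx75e: all yes -> commit (commits=1)
tx9ed: no from cobalt, helix -> abort (commits=1)
txfc9: no from helix -> abort (commits=1)
txf85: no from cobalt -> abort (commits=1)

Answer: 1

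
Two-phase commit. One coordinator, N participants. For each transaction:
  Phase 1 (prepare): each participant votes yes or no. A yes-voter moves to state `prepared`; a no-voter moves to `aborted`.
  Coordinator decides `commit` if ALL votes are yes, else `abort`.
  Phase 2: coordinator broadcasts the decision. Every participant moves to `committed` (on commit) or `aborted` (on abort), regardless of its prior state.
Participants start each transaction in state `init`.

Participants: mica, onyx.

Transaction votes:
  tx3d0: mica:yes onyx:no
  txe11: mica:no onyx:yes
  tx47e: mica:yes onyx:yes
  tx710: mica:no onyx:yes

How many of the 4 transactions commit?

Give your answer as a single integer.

tx3d0: no from onyx -> abort (commits=0)
txe11: no from mica -> abort (commits=0)
tx47e: all yes -> commit (commits=1)
tx710: no from mica -> abort (commits=1)

Answer: 1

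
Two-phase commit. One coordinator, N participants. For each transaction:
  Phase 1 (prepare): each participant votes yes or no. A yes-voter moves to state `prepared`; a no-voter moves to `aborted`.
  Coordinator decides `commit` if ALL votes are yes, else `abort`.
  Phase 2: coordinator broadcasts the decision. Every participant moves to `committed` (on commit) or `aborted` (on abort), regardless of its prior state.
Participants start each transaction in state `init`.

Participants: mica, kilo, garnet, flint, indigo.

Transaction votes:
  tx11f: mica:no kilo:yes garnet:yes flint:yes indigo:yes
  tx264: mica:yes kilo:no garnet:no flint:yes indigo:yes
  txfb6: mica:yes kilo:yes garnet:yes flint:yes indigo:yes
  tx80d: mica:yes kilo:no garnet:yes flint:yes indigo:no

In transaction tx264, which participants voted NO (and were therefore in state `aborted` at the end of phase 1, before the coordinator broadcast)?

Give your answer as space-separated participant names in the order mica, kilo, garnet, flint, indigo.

Txn tx264 phase 1: mica yes -> prepared; kilo no -> aborted; garnet no -> aborted; flint yes -> prepared; indigo yes -> prepared

Answer: kilo garnet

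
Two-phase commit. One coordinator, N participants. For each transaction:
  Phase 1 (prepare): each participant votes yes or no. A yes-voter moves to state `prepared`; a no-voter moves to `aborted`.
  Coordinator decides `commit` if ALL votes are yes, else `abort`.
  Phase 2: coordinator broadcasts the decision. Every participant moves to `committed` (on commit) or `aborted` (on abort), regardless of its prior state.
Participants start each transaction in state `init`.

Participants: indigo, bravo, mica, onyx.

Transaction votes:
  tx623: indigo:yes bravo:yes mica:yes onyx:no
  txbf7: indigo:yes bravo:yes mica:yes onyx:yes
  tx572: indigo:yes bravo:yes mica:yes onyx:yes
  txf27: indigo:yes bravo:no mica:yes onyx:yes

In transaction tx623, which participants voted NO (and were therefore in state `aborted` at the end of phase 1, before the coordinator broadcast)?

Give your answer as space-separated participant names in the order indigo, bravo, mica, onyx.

Answer: onyx

Derivation:
Txn tx623 phase 1: indigo yes -> prepared; bravo yes -> prepared; mica yes -> prepared; onyx no -> aborted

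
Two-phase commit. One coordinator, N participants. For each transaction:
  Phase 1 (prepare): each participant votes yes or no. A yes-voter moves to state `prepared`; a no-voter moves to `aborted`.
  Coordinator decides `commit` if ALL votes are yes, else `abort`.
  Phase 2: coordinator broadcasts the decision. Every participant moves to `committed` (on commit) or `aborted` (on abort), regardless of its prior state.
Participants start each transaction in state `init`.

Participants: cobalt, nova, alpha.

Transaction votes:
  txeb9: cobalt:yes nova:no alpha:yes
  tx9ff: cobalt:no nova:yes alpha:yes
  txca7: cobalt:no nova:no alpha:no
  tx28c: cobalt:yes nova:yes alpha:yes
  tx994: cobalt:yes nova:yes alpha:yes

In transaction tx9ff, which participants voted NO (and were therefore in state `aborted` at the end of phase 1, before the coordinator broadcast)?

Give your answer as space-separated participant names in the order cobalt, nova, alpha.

Answer: cobalt

Derivation:
Txn tx9ff phase 1: cobalt no -> aborted; nova yes -> prepared; alpha yes -> prepared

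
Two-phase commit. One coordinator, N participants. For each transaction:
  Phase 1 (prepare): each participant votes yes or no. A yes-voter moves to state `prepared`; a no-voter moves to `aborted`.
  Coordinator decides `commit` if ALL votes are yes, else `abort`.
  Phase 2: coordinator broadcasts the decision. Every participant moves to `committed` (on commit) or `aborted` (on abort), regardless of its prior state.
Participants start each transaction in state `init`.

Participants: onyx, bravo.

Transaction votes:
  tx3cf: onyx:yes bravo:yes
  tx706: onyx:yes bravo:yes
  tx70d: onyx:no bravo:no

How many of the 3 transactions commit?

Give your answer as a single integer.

tx3cf: all yes -> commit (commits=1)
tx706: all yes -> commit (commits=2)
tx70d: no from onyx, bravo -> abort (commits=2)

Answer: 2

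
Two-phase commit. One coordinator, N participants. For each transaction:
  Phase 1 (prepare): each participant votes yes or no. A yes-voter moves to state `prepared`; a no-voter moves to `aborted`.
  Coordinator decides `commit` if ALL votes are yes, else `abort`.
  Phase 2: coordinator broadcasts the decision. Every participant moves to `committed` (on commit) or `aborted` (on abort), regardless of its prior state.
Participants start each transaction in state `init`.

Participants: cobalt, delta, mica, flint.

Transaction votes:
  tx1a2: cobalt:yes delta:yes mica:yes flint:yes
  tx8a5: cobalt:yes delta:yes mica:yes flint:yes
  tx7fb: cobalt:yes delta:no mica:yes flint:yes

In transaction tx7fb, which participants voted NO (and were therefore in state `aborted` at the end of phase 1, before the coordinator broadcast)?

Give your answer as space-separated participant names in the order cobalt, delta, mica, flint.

Answer: delta

Derivation:
Txn tx7fb phase 1: cobalt yes -> prepared; delta no -> aborted; mica yes -> prepared; flint yes -> prepared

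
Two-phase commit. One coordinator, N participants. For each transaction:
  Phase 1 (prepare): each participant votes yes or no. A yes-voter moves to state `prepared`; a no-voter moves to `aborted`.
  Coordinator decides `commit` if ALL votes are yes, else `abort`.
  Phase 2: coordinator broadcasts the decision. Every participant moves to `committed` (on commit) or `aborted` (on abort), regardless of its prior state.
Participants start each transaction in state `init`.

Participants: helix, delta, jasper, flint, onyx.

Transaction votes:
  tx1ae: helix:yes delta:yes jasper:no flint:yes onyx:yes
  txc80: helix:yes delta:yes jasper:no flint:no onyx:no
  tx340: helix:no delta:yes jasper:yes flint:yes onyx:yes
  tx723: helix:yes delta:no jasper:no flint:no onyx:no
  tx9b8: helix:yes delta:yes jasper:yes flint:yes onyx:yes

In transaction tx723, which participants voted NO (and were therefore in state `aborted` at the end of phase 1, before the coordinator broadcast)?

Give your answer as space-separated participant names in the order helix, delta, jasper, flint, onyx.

Answer: delta jasper flint onyx

Derivation:
Txn tx723 phase 1: helix yes -> prepared; delta no -> aborted; jasper no -> aborted; flint no -> aborted; onyx no -> aborted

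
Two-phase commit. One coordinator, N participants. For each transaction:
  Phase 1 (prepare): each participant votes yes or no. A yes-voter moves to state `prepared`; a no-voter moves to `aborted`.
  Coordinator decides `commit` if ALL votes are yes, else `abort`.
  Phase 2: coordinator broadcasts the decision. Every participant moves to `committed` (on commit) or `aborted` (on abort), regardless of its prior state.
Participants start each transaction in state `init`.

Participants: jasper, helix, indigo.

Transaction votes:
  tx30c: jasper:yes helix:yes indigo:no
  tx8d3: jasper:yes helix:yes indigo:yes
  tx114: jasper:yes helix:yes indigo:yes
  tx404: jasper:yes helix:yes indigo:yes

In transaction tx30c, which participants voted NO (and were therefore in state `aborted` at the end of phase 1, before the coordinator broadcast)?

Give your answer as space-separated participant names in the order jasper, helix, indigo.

Answer: indigo

Derivation:
Txn tx30c phase 1: jasper yes -> prepared; helix yes -> prepared; indigo no -> aborted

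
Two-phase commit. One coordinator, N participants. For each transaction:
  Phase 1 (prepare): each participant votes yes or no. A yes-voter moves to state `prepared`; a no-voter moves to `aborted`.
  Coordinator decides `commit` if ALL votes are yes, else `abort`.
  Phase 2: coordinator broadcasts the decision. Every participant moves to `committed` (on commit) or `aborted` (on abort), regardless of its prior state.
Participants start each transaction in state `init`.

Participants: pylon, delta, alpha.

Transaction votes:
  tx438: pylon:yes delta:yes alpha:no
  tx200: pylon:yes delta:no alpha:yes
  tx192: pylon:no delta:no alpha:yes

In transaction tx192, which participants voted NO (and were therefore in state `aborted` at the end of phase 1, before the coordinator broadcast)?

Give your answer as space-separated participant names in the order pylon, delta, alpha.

Answer: pylon delta

Derivation:
Txn tx192 phase 1: pylon no -> aborted; delta no -> aborted; alpha yes -> prepared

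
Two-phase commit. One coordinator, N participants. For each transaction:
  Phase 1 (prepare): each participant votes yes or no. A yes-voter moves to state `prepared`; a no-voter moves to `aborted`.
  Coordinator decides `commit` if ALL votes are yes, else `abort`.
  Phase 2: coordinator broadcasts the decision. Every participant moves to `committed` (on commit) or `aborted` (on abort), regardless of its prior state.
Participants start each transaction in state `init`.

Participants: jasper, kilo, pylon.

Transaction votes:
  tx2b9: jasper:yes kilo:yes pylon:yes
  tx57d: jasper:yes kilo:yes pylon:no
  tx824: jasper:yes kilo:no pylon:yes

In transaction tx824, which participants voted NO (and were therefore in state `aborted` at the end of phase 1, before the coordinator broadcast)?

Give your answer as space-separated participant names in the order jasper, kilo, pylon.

Answer: kilo

Derivation:
Txn tx824 phase 1: jasper yes -> prepared; kilo no -> aborted; pylon yes -> prepared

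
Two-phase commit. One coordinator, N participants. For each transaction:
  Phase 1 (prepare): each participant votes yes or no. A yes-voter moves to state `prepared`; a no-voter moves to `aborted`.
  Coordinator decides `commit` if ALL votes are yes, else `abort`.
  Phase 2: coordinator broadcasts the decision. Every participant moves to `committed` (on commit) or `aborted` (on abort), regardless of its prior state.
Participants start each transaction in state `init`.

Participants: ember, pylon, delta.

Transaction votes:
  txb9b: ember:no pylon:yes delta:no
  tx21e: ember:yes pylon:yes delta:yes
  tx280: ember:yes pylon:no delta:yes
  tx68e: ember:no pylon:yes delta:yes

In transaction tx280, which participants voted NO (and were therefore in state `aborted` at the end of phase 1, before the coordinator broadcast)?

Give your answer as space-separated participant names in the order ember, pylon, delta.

Txn tx280 phase 1: ember yes -> prepared; pylon no -> aborted; delta yes -> prepared

Answer: pylon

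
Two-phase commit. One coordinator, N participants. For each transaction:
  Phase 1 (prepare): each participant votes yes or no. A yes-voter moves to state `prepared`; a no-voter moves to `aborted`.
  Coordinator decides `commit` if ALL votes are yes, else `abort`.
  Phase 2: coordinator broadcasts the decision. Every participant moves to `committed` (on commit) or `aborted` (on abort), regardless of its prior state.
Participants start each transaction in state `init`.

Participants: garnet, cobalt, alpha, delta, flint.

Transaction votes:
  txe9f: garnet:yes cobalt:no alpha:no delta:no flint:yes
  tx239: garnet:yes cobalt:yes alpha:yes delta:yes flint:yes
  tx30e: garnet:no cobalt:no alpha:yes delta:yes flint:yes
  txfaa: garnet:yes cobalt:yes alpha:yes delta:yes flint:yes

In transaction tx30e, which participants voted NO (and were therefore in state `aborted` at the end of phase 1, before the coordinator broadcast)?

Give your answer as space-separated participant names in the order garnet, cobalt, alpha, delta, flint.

Answer: garnet cobalt

Derivation:
Txn tx30e phase 1: garnet no -> aborted; cobalt no -> aborted; alpha yes -> prepared; delta yes -> prepared; flint yes -> prepared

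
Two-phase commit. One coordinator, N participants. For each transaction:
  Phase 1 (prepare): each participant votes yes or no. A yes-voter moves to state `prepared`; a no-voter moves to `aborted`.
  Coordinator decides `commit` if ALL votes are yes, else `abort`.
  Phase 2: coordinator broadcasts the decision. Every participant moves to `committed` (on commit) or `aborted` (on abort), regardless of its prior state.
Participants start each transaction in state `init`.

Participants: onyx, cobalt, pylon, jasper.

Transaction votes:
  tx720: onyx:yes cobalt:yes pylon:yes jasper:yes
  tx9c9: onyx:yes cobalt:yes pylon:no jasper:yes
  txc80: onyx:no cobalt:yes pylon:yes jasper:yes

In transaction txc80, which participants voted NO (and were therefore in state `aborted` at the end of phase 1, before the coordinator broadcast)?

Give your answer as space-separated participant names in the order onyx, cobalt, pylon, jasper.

Answer: onyx

Derivation:
Txn txc80 phase 1: onyx no -> aborted; cobalt yes -> prepared; pylon yes -> prepared; jasper yes -> prepared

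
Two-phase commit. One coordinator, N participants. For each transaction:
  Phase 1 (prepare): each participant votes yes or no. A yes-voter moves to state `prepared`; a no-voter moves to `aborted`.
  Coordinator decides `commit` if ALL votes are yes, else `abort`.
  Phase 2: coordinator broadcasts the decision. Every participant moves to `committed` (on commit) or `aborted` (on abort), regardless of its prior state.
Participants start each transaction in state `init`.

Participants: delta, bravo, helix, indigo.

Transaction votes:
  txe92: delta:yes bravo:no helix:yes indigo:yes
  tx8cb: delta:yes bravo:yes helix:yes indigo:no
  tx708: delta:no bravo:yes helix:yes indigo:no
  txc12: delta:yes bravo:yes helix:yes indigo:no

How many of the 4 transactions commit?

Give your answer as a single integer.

Answer: 0

Derivation:
txe92: no from bravo -> abort (commits=0)
tx8cb: no from indigo -> abort (commits=0)
tx708: no from delta, indigo -> abort (commits=0)
txc12: no from indigo -> abort (commits=0)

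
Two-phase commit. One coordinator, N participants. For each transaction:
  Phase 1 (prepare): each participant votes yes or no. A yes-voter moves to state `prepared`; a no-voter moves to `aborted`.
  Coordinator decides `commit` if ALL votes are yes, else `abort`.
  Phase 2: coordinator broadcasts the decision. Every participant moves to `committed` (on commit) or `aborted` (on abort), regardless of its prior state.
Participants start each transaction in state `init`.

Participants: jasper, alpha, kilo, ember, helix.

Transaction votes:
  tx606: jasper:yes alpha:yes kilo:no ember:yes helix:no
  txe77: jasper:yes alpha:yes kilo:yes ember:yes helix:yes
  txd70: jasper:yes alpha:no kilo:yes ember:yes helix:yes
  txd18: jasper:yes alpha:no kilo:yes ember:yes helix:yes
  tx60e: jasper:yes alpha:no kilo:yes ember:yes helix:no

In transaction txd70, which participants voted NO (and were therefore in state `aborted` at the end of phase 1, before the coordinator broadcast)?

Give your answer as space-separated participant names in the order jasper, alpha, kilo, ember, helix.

Answer: alpha

Derivation:
Txn txd70 phase 1: jasper yes -> prepared; alpha no -> aborted; kilo yes -> prepared; ember yes -> prepared; helix yes -> prepared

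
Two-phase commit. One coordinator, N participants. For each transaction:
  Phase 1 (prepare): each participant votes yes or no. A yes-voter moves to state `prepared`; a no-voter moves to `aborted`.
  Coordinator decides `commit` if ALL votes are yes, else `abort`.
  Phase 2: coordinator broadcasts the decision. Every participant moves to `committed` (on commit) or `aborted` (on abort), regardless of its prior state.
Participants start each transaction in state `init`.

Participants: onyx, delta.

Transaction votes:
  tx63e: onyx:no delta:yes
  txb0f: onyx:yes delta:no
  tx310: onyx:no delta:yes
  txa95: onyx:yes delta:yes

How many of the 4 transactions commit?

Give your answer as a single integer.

tx63e: no from onyx -> abort (commits=0)
txb0f: no from delta -> abort (commits=0)
tx310: no from onyx -> abort (commits=0)
txa95: all yes -> commit (commits=1)

Answer: 1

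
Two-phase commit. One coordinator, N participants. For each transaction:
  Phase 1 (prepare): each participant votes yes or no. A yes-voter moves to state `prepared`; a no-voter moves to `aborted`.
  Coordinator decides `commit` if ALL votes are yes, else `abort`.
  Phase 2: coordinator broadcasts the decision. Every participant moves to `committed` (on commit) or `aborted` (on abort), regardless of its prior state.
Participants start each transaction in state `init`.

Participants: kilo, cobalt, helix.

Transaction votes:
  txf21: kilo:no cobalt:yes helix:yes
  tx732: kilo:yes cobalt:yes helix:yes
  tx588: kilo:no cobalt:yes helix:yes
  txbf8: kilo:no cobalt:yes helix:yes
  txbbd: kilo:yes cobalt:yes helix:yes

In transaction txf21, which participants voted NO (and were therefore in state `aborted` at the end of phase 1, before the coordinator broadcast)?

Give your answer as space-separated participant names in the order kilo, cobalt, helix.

Answer: kilo

Derivation:
Txn txf21 phase 1: kilo no -> aborted; cobalt yes -> prepared; helix yes -> prepared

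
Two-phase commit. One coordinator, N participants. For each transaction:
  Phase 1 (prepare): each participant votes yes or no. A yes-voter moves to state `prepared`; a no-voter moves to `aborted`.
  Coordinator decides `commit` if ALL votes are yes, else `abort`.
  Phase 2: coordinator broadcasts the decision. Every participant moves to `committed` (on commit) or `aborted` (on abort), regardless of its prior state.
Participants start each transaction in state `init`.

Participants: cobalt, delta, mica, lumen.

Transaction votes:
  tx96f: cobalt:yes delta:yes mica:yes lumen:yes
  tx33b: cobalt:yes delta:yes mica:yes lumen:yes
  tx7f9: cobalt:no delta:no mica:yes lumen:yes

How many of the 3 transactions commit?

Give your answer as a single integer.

Answer: 2

Derivation:
tx96f: all yes -> commit (commits=1)
tx33b: all yes -> commit (commits=2)
tx7f9: no from cobalt, delta -> abort (commits=2)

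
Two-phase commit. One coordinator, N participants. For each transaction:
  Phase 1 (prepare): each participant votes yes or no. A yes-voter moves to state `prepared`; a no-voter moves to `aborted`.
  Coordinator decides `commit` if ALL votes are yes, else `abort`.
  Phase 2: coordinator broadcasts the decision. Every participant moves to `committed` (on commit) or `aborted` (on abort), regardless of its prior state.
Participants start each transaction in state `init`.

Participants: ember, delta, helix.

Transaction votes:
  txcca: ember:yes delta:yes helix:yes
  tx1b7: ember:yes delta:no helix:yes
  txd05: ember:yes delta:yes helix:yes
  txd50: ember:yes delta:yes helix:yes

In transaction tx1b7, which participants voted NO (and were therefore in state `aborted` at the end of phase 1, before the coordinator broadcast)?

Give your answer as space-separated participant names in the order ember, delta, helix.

Answer: delta

Derivation:
Txn tx1b7 phase 1: ember yes -> prepared; delta no -> aborted; helix yes -> prepared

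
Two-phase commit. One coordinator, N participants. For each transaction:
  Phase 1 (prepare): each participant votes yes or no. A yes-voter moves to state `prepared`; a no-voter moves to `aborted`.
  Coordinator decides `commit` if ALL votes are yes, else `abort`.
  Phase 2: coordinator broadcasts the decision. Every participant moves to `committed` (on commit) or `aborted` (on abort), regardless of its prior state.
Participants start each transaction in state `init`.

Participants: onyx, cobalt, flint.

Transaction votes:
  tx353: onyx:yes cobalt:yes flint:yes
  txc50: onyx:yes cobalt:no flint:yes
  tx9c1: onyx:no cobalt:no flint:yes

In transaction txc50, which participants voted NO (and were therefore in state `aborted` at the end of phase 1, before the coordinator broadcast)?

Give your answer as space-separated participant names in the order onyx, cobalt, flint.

Txn txc50 phase 1: onyx yes -> prepared; cobalt no -> aborted; flint yes -> prepared

Answer: cobalt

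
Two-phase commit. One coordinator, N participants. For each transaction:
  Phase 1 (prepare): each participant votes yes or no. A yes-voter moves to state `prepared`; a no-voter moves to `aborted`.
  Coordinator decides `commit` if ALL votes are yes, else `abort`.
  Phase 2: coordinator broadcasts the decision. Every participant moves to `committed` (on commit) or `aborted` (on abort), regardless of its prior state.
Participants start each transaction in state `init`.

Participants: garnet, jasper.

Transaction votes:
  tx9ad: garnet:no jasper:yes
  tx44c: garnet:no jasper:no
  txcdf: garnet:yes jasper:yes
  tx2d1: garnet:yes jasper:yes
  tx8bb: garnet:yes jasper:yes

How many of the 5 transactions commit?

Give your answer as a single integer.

Answer: 3

Derivation:
tx9ad: no from garnet -> abort (commits=0)
tx44c: no from garnet, jasper -> abort (commits=0)
txcdf: all yes -> commit (commits=1)
tx2d1: all yes -> commit (commits=2)
tx8bb: all yes -> commit (commits=3)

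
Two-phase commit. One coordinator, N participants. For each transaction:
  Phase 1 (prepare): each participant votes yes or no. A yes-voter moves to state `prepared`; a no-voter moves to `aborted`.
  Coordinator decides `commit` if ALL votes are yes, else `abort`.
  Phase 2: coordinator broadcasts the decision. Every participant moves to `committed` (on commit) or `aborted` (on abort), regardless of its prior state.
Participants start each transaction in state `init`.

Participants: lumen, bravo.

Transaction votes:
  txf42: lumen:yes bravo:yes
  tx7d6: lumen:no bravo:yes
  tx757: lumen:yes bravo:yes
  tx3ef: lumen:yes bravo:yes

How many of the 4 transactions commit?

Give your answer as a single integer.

txf42: all yes -> commit (commits=1)
tx7d6: no from lumen -> abort (commits=1)
tx757: all yes -> commit (commits=2)
tx3ef: all yes -> commit (commits=3)

Answer: 3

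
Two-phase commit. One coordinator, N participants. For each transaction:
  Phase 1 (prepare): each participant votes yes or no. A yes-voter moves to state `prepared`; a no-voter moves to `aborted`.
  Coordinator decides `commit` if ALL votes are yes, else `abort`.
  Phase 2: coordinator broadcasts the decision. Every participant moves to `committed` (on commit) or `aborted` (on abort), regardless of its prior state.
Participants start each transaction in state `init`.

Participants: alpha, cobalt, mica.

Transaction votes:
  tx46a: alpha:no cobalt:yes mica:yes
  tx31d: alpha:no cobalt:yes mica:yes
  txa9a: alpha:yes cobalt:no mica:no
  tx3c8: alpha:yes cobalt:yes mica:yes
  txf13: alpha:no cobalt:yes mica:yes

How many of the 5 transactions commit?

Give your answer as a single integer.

tx46a: no from alpha -> abort (commits=0)
tx31d: no from alpha -> abort (commits=0)
txa9a: no from cobalt, mica -> abort (commits=0)
tx3c8: all yes -> commit (commits=1)
txf13: no from alpha -> abort (commits=1)

Answer: 1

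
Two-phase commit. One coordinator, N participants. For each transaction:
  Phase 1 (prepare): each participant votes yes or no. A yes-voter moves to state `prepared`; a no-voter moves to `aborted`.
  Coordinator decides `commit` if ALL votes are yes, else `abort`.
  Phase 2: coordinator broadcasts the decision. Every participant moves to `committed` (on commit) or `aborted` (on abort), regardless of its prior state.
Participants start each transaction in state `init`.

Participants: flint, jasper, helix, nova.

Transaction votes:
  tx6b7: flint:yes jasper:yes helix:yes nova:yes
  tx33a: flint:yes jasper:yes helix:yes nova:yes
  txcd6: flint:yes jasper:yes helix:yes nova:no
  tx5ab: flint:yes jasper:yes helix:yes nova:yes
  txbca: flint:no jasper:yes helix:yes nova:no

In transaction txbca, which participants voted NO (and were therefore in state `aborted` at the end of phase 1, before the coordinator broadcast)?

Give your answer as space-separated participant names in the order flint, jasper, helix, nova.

Answer: flint nova

Derivation:
Txn txbca phase 1: flint no -> aborted; jasper yes -> prepared; helix yes -> prepared; nova no -> aborted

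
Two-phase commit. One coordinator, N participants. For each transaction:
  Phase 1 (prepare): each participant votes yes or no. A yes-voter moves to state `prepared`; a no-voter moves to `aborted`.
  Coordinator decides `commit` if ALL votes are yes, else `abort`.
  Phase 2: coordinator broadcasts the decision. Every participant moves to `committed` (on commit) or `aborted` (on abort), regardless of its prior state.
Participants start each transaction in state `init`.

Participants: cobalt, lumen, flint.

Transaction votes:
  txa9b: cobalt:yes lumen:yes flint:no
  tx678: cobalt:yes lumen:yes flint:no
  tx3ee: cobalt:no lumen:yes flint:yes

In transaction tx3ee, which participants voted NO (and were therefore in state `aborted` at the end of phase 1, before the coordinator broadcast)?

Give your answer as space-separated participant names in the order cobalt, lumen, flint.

Txn tx3ee phase 1: cobalt no -> aborted; lumen yes -> prepared; flint yes -> prepared

Answer: cobalt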